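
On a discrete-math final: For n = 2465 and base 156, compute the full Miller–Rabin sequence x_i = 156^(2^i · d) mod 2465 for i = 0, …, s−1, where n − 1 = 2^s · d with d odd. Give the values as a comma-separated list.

n − 1 = 2464 = 2^5 · 77, so s = 5 and d = 77.
x_0 = 156^77 mod 2465 = 46.
x_1 = 46^2 mod 2465 = 2116.
x_2 = 2116^2 mod 2465 = 1016.
x_3 = 1016^2 mod 2465 = 1886.
x_4 = 1886^2 mod 2465 = 1.

46, 2116, 1016, 1886, 1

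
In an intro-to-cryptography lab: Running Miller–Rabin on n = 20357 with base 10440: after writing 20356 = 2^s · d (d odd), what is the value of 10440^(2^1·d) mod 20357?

1

n − 1 = 20356 = 2^2 · 5089, so s = 2 and d = 5089.
x_0 = 10440^5089 mod 20357 = 20356.
x_1 = 20356^2 mod 20357 = 1.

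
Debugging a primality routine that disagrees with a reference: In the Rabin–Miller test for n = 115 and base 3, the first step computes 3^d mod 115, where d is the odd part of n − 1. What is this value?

78

n − 1 = 114 = 2^1 · 57, so s = 1 and d = 57.
By repeated squaring, 3^57 ≡ 78 (mod 115).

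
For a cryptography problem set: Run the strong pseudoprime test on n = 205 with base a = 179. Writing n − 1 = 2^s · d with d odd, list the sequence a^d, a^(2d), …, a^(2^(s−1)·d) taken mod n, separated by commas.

29, 21

n − 1 = 204 = 2^2 · 51, so s = 2 and d = 51.
x_0 = 179^51 mod 205 = 29.
x_1 = 29^2 mod 205 = 21.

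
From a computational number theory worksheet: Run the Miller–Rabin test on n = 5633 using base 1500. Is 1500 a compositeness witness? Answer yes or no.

n − 1 = 5632 = 2^9 · 11, so s = 9 and d = 11.
x_0 = 1500^11 mod 5633 = 4825.
x_0 is neither 1 nor 5632, so continue squaring.
x_1 = 4825^2 mod 5633 = 5069.
x_2 = 5069^2 mod 5633 = 2648.
x_3 = 2648^2 mod 5633 = 4452.
x_4 = 4452^2 mod 5633 = 3410.
x_5 = 3410^2 mod 5633 = 1588.
x_6 = 1588^2 mod 5633 = 3793.
x_7 = 3793^2 mod 5633 = 167.
x_8 = 167^2 mod 5633 = 5357.
Reached i = s−1 = 8 without hitting −1: 1500 is a Miller–Rabin witness and 5633 is composite.

yes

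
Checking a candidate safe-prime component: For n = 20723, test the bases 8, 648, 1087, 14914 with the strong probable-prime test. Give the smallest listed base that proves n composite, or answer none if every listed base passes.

8

n − 1 = 20722 = 2^1 · 10361, so s = 1 and d = 10361.
Base 8: x_0 = 8^10361 mod 20723 = 19898. x_0 ∉ {1, 20722} and s = 1, so 8 is a Miller–Rabin witness and 20723 is composite.
Base 648: x_0 = 648^10361 mod 20723 = 4422. x_0 ∉ {1, 20722} and s = 1, so 648 is a Miller–Rabin witness and 20723 is composite.
Base 1087: x_0 = 1087^10361 mod 20723 = 19209. x_0 ∉ {1, 20722} and s = 1, so 1087 is a Miller–Rabin witness and 20723 is composite.
Base 14914: x_0 = 14914^10361 mod 20723 = 7390. x_0 ∉ {1, 20722} and s = 1, so 14914 is a Miller–Rabin witness and 20723 is composite.
The smallest witness among the given bases is 8.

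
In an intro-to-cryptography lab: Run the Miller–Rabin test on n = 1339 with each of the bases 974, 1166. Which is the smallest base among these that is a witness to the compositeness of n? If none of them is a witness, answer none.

1166

n − 1 = 1338 = 2^1 · 669, so s = 1 and d = 669.
Base 974: x_0 = 974^669 mod 1339 = 1338. x_0 = 1338 ≡ −1, so 974 is not a witness.
Base 1166: x_0 = 1166^669 mod 1339 = 924. x_0 ∉ {1, 1338} and s = 1, so 1166 is a Miller–Rabin witness and 1339 is composite.
The smallest witness among the given bases is 1166.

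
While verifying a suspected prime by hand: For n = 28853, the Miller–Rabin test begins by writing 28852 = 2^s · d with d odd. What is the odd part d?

7213

Halving: 28852 → 14426 → 7213; 7213 is odd.
So 28852 = 2^2 · 7213.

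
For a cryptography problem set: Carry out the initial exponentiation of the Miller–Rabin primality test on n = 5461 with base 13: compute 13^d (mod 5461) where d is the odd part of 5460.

n − 1 = 5460 = 2^2 · 1365, so s = 2 and d = 1365.
13^1365 mod 5461 = 1377.

1377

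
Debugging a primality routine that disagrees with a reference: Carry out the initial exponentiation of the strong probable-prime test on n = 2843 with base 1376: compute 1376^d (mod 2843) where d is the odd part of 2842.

2842

n − 1 = 2842 = 2^1 · 1421, so s = 1 and d = 1421.
Repeated squaring mod 2843: 1376^1 ≡ 1376, 1376^2 ≡ 2781, 1376^4 ≡ 1001, 1376^8 ≡ 1265, 1376^16 ≡ 2459, 1376^32 ≡ 2463, 1376^64 ≡ 2250, 1376^128 ≡ 1960, 1376^256 ≡ 707, 1376^512 ≡ 2324, 1376^1024 ≡ 2119.
1421 = 1024 + 256 + 128 + 8 + 4 + 1, so 1376^1421 ≡ 2119·707·1960·1265·1001·1376 ≡ 2842 (mod 2843).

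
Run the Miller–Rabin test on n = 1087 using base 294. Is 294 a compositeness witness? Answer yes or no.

n − 1 = 1086 = 2^1 · 543, so s = 1 and d = 543.
x_0 = 294^543 mod 1087 = 1086.
x_0 = 1086 ≡ −1, so 294 is not a witness.

no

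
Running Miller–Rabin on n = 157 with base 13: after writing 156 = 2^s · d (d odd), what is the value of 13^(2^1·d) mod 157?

1

n − 1 = 156 = 2^2 · 39, so s = 2 and d = 39.
x_0 = 13^39 mod 157 = 156.
x_1 = 156^2 mod 157 = 1.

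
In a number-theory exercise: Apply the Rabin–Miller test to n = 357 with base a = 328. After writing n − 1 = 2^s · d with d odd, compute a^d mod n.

97

n − 1 = 356 = 2^2 · 89, so s = 2 and d = 89.
328^89 mod 357 = 97.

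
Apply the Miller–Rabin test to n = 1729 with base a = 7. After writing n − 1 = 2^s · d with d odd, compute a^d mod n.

n − 1 = 1728 = 2^6 · 27, so s = 6 and d = 27.
7^27 mod 1729 = 343.

343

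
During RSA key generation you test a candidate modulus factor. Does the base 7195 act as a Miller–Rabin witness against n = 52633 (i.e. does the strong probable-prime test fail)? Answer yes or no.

no

n − 1 = 52632 = 2^3 · 6579, so s = 3 and d = 6579.
By repeated squaring, 7195^6579 ≡ 52632 (mod 52633).
x_0 = 7195^6579 mod 52633 = 52632.
x_0 = 52632 ≡ −1, so 7195 is not a witness.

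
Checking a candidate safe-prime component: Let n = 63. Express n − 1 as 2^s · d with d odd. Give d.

31

Halving: 62 → 31; 31 is odd.
So 62 = 2^1 · 31.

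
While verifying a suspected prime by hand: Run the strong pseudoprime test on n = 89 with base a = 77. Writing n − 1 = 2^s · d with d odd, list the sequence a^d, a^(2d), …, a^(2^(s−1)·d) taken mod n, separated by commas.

52, 34, 88

n − 1 = 88 = 2^3 · 11, so s = 3 and d = 11.
x_0 = 77^11 mod 89 = 52.
x_1 = 52^2 mod 89 = 34.
x_2 = 34^2 mod 89 = 88.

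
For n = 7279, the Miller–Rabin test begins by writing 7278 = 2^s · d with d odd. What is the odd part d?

Halving: 7278 → 3639; 3639 is odd.
So 7278 = 2^1 · 3639.

3639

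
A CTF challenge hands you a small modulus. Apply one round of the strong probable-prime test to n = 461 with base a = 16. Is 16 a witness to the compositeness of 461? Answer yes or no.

n − 1 = 460 = 2^2 · 115, so s = 2 and d = 115.
x_0 = 16^115 mod 461 = 1.
x_0 = 1, so 16 is not a witness.

no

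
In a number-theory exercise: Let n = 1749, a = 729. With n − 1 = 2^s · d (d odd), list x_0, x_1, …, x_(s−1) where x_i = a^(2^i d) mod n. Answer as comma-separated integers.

n − 1 = 1748 = 2^2 · 437, so s = 2 and d = 437.
x_0 = 729^437 mod 1749 = 1395.
x_1 = 1395^2 mod 1749 = 1137.

1395, 1137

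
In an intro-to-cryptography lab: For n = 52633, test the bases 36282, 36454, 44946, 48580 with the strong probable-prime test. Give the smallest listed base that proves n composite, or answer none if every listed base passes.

n − 1 = 52632 = 2^3 · 6579, so s = 3 and d = 6579.
Base 36282: x_0 = 36282^6579 mod 52633 = 1. x_0 = 1, so 36282 is not a witness.
Base 36454: x_0 = 36454^6579 mod 52633 = 7930. x_0 is neither 1 nor 52632, so continue squaring. x_1 = 7930^2 mod 52633 = 41098. x_2 = 41098^2 mod 52633 = 1. x_2 = 1 but x_1 ≠ ±1, a nontrivial square root of 1 — 36454 is a witness and 52633 is composite.
Base 44946: x_0 = 44946^6579 mod 52633 = 36875. x_0 is neither 1 nor 52632, so continue squaring. x_1 = 36875^2 mod 52633 = 44703. x_2 = 44703^2 mod 52633 = 41098. Reached i = s−1 = 2 without hitting −1: 44946 is a Miller–Rabin witness and 52633 is composite.
Base 48580: x_0 = 48580^6579 mod 52633 = 15449. x_0 is neither 1 nor 52632, so continue squaring. x_1 = 15449^2 mod 52633 = 33579. x_2 = 33579^2 mod 52633 = 45115. Reached i = s−1 = 2 without hitting −1: 48580 is a Miller–Rabin witness and 52633 is composite.
The smallest witness among the given bases is 36454.

36454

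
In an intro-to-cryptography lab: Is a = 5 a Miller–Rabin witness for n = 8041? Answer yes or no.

n − 1 = 8040 = 2^3 · 1005, so s = 3 and d = 1005.
x_0 = 5^1005 mod 8041 = 7041.
x_0 is neither 1 nor 8040, so continue squaring.
x_1 = 7041^2 mod 8041 = 2916.
x_2 = 2916^2 mod 8041 = 3719.
Reached i = s−1 = 2 without hitting −1: 5 is a Miller–Rabin witness and 8041 is composite.

yes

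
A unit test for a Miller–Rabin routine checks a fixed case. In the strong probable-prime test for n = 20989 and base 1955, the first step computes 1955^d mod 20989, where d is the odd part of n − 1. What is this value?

18660

n − 1 = 20988 = 2^2 · 5247, so s = 2 and d = 5247.
1955^5247 mod 20989 = 18660.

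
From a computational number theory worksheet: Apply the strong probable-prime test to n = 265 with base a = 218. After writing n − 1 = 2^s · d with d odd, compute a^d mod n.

43

n − 1 = 264 = 2^3 · 33, so s = 3 and d = 33.
218^33 mod 265 = 43.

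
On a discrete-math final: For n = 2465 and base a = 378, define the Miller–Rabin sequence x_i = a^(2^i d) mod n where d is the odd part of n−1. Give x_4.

1

n − 1 = 2464 = 2^5 · 77, so s = 5 and d = 77.
Repeated squaring mod 2465: 378^1 ≡ 378, 378^2 ≡ 2379, 378^4 ≡ 1, 378^8 ≡ 1, 378^16 ≡ 1, 378^32 ≡ 1, 378^64 ≡ 1.
77 = 64 + 8 + 4 + 1, so 378^77 ≡ 1·1·1·378 ≡ 378 (mod 2465).
x_0 = 378.
x_1 = 378^2 mod 2465 = 2379.
x_2 = 2379^2 mod 2465 = 1.
x_3 = 1^2 mod 2465 = 1.
x_4 = 1^2 mod 2465 = 1.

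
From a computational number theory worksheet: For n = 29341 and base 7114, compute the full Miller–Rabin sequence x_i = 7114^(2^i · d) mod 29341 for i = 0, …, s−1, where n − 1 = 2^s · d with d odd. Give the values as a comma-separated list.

n − 1 = 29340 = 2^2 · 7335, so s = 2 and d = 7335.
x_0 = 7114^7335 mod 29341 = 25975.
x_1 = 25975^2 mod 29341 = 4330.

25975, 4330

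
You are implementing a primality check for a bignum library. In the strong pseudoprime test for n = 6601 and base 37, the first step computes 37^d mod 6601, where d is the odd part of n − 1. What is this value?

n − 1 = 6600 = 2^3 · 825, so s = 3 and d = 825.
37^825 mod 6601 = 1149.

1149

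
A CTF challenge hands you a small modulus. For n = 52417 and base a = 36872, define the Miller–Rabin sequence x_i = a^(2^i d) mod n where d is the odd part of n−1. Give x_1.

34186

n − 1 = 52416 = 2^6 · 819, so s = 6 and d = 819.
x_0 = 36872^819 mod 52417 = 19609.
x_1 = 19609^2 mod 52417 = 34186.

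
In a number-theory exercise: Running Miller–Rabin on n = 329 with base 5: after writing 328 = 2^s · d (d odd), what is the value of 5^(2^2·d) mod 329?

298

n − 1 = 328 = 2^3 · 41, so s = 3 and d = 41.
x_0 = 5^41 mod 329 = 45.
x_1 = 45^2 mod 329 = 51.
x_2 = 51^2 mod 329 = 298.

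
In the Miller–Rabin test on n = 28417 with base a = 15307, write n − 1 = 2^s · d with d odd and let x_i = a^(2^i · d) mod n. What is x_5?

n − 1 = 28416 = 2^8 · 111, so s = 8 and d = 111.
Repeated squaring mod 28417: 15307^1 ≡ 15307, 15307^2 ≡ 6084, 15307^4 ≡ 16122, 15307^8 ≡ 17002, 15307^16 ≡ 10280, 15307^32 ≡ 23994, 15307^64 ≡ 12033.
111 = 64 + 32 + 8 + 4 + 2 + 1, so 15307^111 ≡ 12033·23994·17002·16122·6084·15307 ≡ 5560 (mod 28417).
x_0 = 5560.
x_1 = 5560^2 mod 28417 = 24321.
x_2 = 24321^2 mod 28417 = 11186.
x_3 = 11186^2 mod 28417 = 6545.
x_4 = 6545^2 mod 28417 = 12606.
x_5 = 12606^2 mod 28417 = 3372.

3372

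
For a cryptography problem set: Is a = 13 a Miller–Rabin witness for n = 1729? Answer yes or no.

n − 1 = 1728 = 2^6 · 27, so s = 6 and d = 27.
By repeated squaring, 13^27 ≡ 1196 (mod 1729).
x_0 = 13^27 mod 1729 = 1196.
x_0 is neither 1 nor 1728, so continue squaring.
x_1 = 1196^2 mod 1729 = 533.
x_2 = 533^2 mod 1729 = 533.
x_3 = 533^2 mod 1729 = 533.
x_4 = 533^2 mod 1729 = 533.
x_5 = 533^2 mod 1729 = 533.
Reached i = s−1 = 5 without hitting −1: 13 is a Miller–Rabin witness and 1729 is composite.

yes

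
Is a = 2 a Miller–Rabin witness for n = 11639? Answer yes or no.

n − 1 = 11638 = 2^1 · 5819, so s = 1 and d = 5819.
Repeated squaring mod 11639: 2^1 ≡ 2, 2^2 ≡ 4, 2^4 ≡ 16, 2^8 ≡ 256, 2^16 ≡ 7341, 2^32 ≡ 1711, 2^64 ≡ 6132, 2^128 ≡ 7454, 2^256 ≡ 9169, 2^512 ≡ 2064, 2^1024 ≡ 222, 2^2048 ≡ 2728, 2^4096 ≡ 4663.
5819 = 4096 + 1024 + 512 + 128 + 32 + 16 + 8 + 2 + 1, so 2^5819 ≡ 4663·222·2064·7454·1711·7341·256·4·2 ≡ 7963 (mod 11639).
x_0 = 2^5819 mod 11639 = 7963.
x_0 ∉ {1, 11638} and s = 1, so 2 is a Miller–Rabin witness and 11639 is composite.

yes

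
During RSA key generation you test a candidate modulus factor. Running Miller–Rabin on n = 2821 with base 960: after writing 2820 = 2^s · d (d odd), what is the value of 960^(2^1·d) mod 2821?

n − 1 = 2820 = 2^2 · 705, so s = 2 and d = 705.
Repeated squaring mod 2821: 960^1 ≡ 960, 960^2 ≡ 1954, 960^4 ≡ 1303, 960^8 ≡ 2388, 960^16 ≡ 1303, 960^32 ≡ 2388, 960^64 ≡ 1303, 960^128 ≡ 2388, 960^256 ≡ 1303, 960^512 ≡ 2388.
705 = 512 + 128 + 64 + 1, so 960^705 ≡ 2388·2388·1303·960 ≡ 1828 (mod 2821).
x_0 = 1828.
x_1 = 1828^2 mod 2821 = 1520.

1520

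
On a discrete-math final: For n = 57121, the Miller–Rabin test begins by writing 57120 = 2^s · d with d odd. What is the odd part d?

1785

Halving: 57120 → 28560 → 14280 → 7140 → 3570 → 1785; 1785 is odd.
So 57120 = 2^5 · 1785.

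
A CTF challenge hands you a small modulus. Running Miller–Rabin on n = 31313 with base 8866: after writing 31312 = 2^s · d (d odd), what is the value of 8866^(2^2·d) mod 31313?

7039

n − 1 = 31312 = 2^4 · 1957, so s = 4 and d = 1957.
x_0 = 8866^1957 mod 31313 = 26256.
x_1 = 26256^2 mod 31313 = 21841.
x_2 = 21841^2 mod 31313 = 7039.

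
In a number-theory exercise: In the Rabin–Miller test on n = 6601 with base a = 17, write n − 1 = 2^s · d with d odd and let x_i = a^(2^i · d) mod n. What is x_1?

2738

n − 1 = 6600 = 2^3 · 825, so s = 3 and d = 825.
By repeated squaring, 17^825 ≡ 5795 (mod 6601).
x_0 = 5795.
x_1 = 5795^2 mod 6601 = 2738.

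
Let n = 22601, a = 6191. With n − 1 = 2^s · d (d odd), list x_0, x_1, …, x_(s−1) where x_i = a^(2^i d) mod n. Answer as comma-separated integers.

480, 4390, 16048

n − 1 = 22600 = 2^3 · 2825, so s = 3 and d = 2825.
x_0 = 6191^2825 mod 22601 = 480.
x_1 = 480^2 mod 22601 = 4390.
x_2 = 4390^2 mod 22601 = 16048.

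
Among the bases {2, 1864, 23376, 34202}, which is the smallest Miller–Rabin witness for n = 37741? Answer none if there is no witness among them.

2

n − 1 = 37740 = 2^2 · 9435, so s = 2 and d = 9435.
Base 2: x_0 = 2^9435 mod 37741 = 35705. x_0 is neither 1 nor 37740, so continue squaring. x_1 = 35705^2 mod 37741 = 31527. Reached i = s−1 = 1 without hitting −1: 2 is a Miller–Rabin witness and 37741 is composite.
Base 1864: x_0 = 1864^9435 mod 37741 = 11650. x_0 is neither 1 nor 37740, so continue squaring. x_1 = 11650^2 mod 37741 = 5864. Reached i = s−1 = 1 without hitting −1: 1864 is a Miller–Rabin witness and 37741 is composite.
Base 23376: x_0 = 23376^9435 mod 37741 = 10374. x_0 is neither 1 nor 37740, so continue squaring. x_1 = 10374^2 mod 37741 = 20285. Reached i = s−1 = 1 without hitting −1: 23376 is a Miller–Rabin witness and 37741 is composite.
Base 34202: x_0 = 34202^9435 mod 37741 = 3334. x_0 is neither 1 nor 37740, so continue squaring. x_1 = 3334^2 mod 37741 = 19702. Reached i = s−1 = 1 without hitting −1: 34202 is a Miller–Rabin witness and 37741 is composite.
The smallest witness among the given bases is 2.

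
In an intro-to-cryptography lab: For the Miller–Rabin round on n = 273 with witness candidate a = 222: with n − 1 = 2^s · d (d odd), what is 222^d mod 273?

66

n − 1 = 272 = 2^4 · 17, so s = 4 and d = 17.
By repeated squaring, 222^17 ≡ 66 (mod 273).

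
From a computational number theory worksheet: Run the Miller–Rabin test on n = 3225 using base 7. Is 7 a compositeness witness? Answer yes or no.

n − 1 = 3224 = 2^3 · 403, so s = 3 and d = 403.
Repeated squaring mod 3225: 7^1 ≡ 7, 7^2 ≡ 49, 7^4 ≡ 2401, 7^8 ≡ 1726, 7^16 ≡ 2401, 7^32 ≡ 1726, 7^64 ≡ 2401, 7^128 ≡ 1726, 7^256 ≡ 2401.
403 = 256 + 128 + 16 + 2 + 1, so 7^403 ≡ 2401·1726·2401·49·7 ≡ 1168 (mod 3225).
x_0 = 7^403 mod 3225 = 1168.
x_0 is neither 1 nor 3224, so continue squaring.
x_1 = 1168^2 mod 3225 = 49.
x_2 = 49^2 mod 3225 = 2401.
Reached i = s−1 = 2 without hitting −1: 7 is a Miller–Rabin witness and 3225 is composite.

yes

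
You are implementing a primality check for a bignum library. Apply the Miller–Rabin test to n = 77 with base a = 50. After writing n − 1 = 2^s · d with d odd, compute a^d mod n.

57

n − 1 = 76 = 2^2 · 19, so s = 2 and d = 19.
50^19 mod 77 = 57.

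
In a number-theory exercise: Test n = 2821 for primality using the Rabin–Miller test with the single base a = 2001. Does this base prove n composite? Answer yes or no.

n − 1 = 2820 = 2^2 · 705, so s = 2 and d = 705.
x_0 = 2001^705 mod 2821 = 2820.
x_0 = 2820 ≡ −1, so 2001 is not a witness.

no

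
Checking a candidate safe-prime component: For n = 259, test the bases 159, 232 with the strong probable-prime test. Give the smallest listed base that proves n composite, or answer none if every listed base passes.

n − 1 = 258 = 2^1 · 129, so s = 1 and d = 129.
Base 159: x_0 = 159^129 mod 259 = 258. x_0 = 258 ≡ −1, so 159 is not a witness.
Base 232: x_0 = 232^129 mod 259 = 1. x_0 = 1, so 232 is not a witness.
No listed base is a witness for 259.

none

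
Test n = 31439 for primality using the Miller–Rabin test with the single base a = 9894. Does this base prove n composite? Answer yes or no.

yes

n − 1 = 31438 = 2^1 · 15719, so s = 1 and d = 15719.
Repeated squaring mod 31439: 9894^1 ≡ 9894, 9894^2 ≡ 21629, 9894^4 ≡ 1321, 9894^8 ≡ 15896, 9894^16 ≡ 7573, 9894^32 ≡ 5593, 9894^64 ≡ 31283, 9894^128 ≡ 24336, 9894^256 ≡ 24453, 9894^512 ≡ 10868, 9894^1024 ≡ 28540, 9894^2048 ≡ 9988, 9894^4096 ≡ 4197, 9894^8192 ≡ 8969.
15719 = 8192 + 4096 + 2048 + 1024 + 256 + 64 + 32 + 4 + 2 + 1, so 9894^15719 ≡ 8969·4197·9988·28540·24453·31283·5593·1321·21629·9894 ≡ 10183 (mod 31439).
x_0 = 9894^15719 mod 31439 = 10183.
x_0 ∉ {1, 31438} and s = 1, so 9894 is a Miller–Rabin witness and 31439 is composite.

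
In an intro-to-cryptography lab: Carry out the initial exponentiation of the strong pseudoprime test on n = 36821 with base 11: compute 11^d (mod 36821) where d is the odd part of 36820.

36820

n − 1 = 36820 = 2^2 · 9205, so s = 2 and d = 9205.
11^9205 mod 36821 = 36820.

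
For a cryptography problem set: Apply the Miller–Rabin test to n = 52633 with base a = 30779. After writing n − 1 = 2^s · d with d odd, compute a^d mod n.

11123

n − 1 = 52632 = 2^3 · 6579, so s = 3 and d = 6579.
30779^6579 mod 52633 = 11123.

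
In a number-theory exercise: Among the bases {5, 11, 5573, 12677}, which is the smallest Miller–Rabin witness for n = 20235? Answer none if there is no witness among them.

5

n − 1 = 20234 = 2^1 · 10117, so s = 1 and d = 10117.
Base 5: x_0 = 5^10117 mod 20235 = 5705. x_0 ∉ {1, 20234} and s = 1, so 5 is a Miller–Rabin witness and 20235 is composite.
Base 11: x_0 = 11^10117 mod 20235 = 2861. x_0 ∉ {1, 20234} and s = 1, so 11 is a Miller–Rabin witness and 20235 is composite.
Base 5573: x_0 = 5573^10117 mod 20235 = 10703. x_0 ∉ {1, 20234} and s = 1, so 5573 is a Miller–Rabin witness and 20235 is composite.
Base 12677: x_0 = 12677^10117 mod 20235 = 13247. x_0 ∉ {1, 20234} and s = 1, so 12677 is a Miller–Rabin witness and 20235 is composite.
The smallest witness among the given bases is 5.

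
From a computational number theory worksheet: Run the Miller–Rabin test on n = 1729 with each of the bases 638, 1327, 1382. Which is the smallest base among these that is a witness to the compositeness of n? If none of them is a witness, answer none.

n − 1 = 1728 = 2^6 · 27, so s = 6 and d = 27.
Base 638: x_0 = 638^27 mod 1729 = 1. x_0 = 1, so 638 is not a witness.
Base 1327: x_0 = 1327^27 mod 1729 = 1. x_0 = 1, so 1327 is not a witness.
Base 1382: x_0 = 1382^27 mod 1729 = 1728. x_0 = 1728 ≡ −1, so 1382 is not a witness.
No listed base is a witness for 1729.

none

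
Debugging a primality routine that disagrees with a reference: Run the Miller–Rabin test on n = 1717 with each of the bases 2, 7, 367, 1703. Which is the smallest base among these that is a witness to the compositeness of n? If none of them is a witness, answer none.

n − 1 = 1716 = 2^2 · 429, so s = 2 and d = 429.
Base 2: x_0 = 2^429 mod 1717 = 1069. x_0 is neither 1 nor 1716, so continue squaring. x_1 = 1069^2 mod 1717 = 956. Reached i = s−1 = 1 without hitting −1: 2 is a Miller–Rabin witness and 1717 is composite.
Base 7: x_0 = 7^429 mod 1717 = 1689. x_0 is neither 1 nor 1716, so continue squaring. x_1 = 1689^2 mod 1717 = 784. Reached i = s−1 = 1 without hitting −1: 7 is a Miller–Rabin witness and 1717 is composite.
Base 367: x_0 = 367^429 mod 1717 = 96. x_0 is neither 1 nor 1716, so continue squaring. x_1 = 96^2 mod 1717 = 631. Reached i = s−1 = 1 without hitting −1: 367 is a Miller–Rabin witness and 1717 is composite.
Base 1703: x_0 = 1703^429 mod 1717 = 743. x_0 is neither 1 nor 1716, so continue squaring. x_1 = 743^2 mod 1717 = 892. Reached i = s−1 = 1 without hitting −1: 1703 is a Miller–Rabin witness and 1717 is composite.
The smallest witness among the given bases is 2.

2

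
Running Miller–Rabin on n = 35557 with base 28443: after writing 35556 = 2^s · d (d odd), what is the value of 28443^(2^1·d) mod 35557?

7475

n − 1 = 35556 = 2^2 · 8889, so s = 2 and d = 8889.
x_0 = 28443^8889 mod 35557 = 4032.
x_1 = 4032^2 mod 35557 = 7475.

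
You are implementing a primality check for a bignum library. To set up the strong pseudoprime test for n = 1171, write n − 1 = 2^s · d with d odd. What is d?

Halving: 1170 → 585; 585 is odd.
So 1170 = 2^1 · 585.

585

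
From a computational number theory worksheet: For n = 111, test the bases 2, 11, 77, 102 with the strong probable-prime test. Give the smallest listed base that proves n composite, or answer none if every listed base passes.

n − 1 = 110 = 2^1 · 55, so s = 1 and d = 55.
Base 2: x_0 = 2^55 mod 111 = 35. x_0 ∉ {1, 110} and s = 1, so 2 is a Miller–Rabin witness and 111 is composite.
Base 11: x_0 = 11^55 mod 111 = 11. x_0 ∉ {1, 110} and s = 1, so 11 is a Miller–Rabin witness and 111 is composite.
Base 77: x_0 = 77^55 mod 111 = 77. x_0 ∉ {1, 110} and s = 1, so 77 is a Miller–Rabin witness and 111 is composite.
Base 102: x_0 = 102^55 mod 111 = 102. x_0 ∉ {1, 110} and s = 1, so 102 is a Miller–Rabin witness and 111 is composite.
The smallest witness among the given bases is 2.

2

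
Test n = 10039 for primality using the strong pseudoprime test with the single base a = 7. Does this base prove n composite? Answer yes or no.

no

n − 1 = 10038 = 2^1 · 5019, so s = 1 and d = 5019.
Repeated squaring mod 10039: 7^1 ≡ 7, 7^2 ≡ 49, 7^4 ≡ 2401, 7^8 ≡ 2415, 7^16 ≡ 9605, 7^32 ≡ 7654, 7^64 ≡ 6151, 7^128 ≡ 7849, 7^256 ≡ 7497, 7^512 ≡ 6687, 7^1024 ≡ 2263, 7^2048 ≡ 1279, 7^4096 ≡ 9523.
5019 = 4096 + 512 + 256 + 128 + 16 + 8 + 2 + 1, so 7^5019 ≡ 9523·6687·7497·7849·9605·2415·49·7 ≡ 10038 (mod 10039).
x_0 = 7^5019 mod 10039 = 10038.
x_0 = 10038 ≡ −1, so 7 is not a witness.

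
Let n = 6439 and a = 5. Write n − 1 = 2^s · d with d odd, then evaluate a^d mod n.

3027

n − 1 = 6438 = 2^1 · 3219, so s = 1 and d = 3219.
5^3219 mod 6439 = 3027.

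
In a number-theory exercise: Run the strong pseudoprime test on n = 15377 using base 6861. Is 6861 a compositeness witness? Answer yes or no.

no

n − 1 = 15376 = 2^4 · 961, so s = 4 and d = 961.
x_0 = 6861^961 mod 15377 = 124.
x_0 is neither 1 nor 15376, so continue squaring.
x_1 = 124^2 mod 15377 = 15376.
x_1 ≡ −1, so 6861 is not a witness.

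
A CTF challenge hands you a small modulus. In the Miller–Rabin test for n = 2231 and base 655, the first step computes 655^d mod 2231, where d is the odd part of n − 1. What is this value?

1160

n − 1 = 2230 = 2^1 · 1115, so s = 1 and d = 1115.
655^1115 mod 2231 = 1160.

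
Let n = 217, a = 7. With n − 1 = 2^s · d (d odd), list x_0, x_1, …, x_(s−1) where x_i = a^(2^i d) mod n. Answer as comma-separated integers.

n − 1 = 216 = 2^3 · 27, so s = 3 and d = 27.
x_0 = 7^27 mod 217 = 140.
x_1 = 140^2 mod 217 = 70.
x_2 = 70^2 mod 217 = 126.

140, 70, 126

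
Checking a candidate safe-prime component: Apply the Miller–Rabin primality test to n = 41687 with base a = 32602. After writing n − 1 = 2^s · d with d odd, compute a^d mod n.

1

n − 1 = 41686 = 2^1 · 20843, so s = 1 and d = 20843.
Repeated squaring mod 41687: 32602^1 ≡ 32602, 32602^2 ≡ 38652, 32602^4 ≡ 40085, 32602^8 ≡ 23497, 32602^16 ≡ 6381, 32602^32 ≡ 30649, 32602^64 ≡ 28030, 32602^128 ≡ 6011, 32602^256 ≡ 31179, 32602^512 ≡ 30888, 32602^1024 ≡ 19862, 32602^2048 ≡ 14963, 32602^4096 ≡ 32179, 32602^8192 ≡ 24648, 32602^16384 ≡ 19253.
20843 = 16384 + 4096 + 256 + 64 + 32 + 8 + 2 + 1, so 32602^20843 ≡ 19253·32179·31179·28030·30649·23497·38652·32602 ≡ 1 (mod 41687).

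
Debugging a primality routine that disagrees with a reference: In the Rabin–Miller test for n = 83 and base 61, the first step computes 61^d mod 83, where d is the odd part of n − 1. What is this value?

1

n − 1 = 82 = 2^1 · 41, so s = 1 and d = 41.
61^41 mod 83 = 1.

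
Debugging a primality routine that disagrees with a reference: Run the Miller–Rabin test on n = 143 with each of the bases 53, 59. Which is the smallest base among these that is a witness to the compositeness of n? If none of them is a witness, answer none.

53

n − 1 = 142 = 2^1 · 71, so s = 1 and d = 71.
Base 53: x_0 = 53^71 mod 143 = 53. x_0 ∉ {1, 142} and s = 1, so 53 is a Miller–Rabin witness and 143 is composite.
Base 59: x_0 = 59^71 mod 143 = 15. x_0 ∉ {1, 142} and s = 1, so 59 is a Miller–Rabin witness and 143 is composite.
The smallest witness among the given bases is 53.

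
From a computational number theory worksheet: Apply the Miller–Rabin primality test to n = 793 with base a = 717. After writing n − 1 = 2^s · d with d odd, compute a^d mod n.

n − 1 = 792 = 2^3 · 99, so s = 3 and d = 99.
717^99 mod 793 = 723.

723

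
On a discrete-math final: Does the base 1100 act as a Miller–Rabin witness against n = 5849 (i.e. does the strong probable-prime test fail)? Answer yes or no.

n − 1 = 5848 = 2^3 · 731, so s = 3 and d = 731.
x_0 = 1100^731 mod 5849 = 2576.
x_0 is neither 1 nor 5848, so continue squaring.
x_1 = 2576^2 mod 5849 = 3010.
x_2 = 3010^2 mod 5849 = 5848.
x_2 ≡ −1, so 1100 is not a witness.

no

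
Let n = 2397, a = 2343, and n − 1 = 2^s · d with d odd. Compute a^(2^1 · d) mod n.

n − 1 = 2396 = 2^2 · 599, so s = 2 and d = 599.
x_0 = 2343^599 mod 2397 = 1638.
x_1 = 1638^2 mod 2397 = 801.

801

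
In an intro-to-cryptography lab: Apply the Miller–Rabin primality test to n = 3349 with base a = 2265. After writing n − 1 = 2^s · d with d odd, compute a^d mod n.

n − 1 = 3348 = 2^2 · 837, so s = 2 and d = 837.
Repeated squaring mod 3349: 2265^1 ≡ 2265, 2265^2 ≡ 2906, 2265^4 ≡ 2007, 2265^8 ≡ 2551, 2265^16 ≡ 494, 2265^32 ≡ 2908, 2265^64 ≡ 239, 2265^128 ≡ 188, 2265^256 ≡ 1854, 2265^512 ≡ 1242.
837 = 512 + 256 + 64 + 4 + 1, so 2265^837 ≡ 1242·1854·239·2007·2265 ≡ 1058 (mod 3349).

1058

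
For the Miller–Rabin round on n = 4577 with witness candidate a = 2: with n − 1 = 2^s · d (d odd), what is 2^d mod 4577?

n − 1 = 4576 = 2^5 · 143, so s = 5 and d = 143.
By repeated squaring, 2^143 ≡ 162 (mod 4577).

162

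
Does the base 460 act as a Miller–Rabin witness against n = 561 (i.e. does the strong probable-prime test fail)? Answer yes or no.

n − 1 = 560 = 2^4 · 35, so s = 4 and d = 35.
x_0 = 460^35 mod 561 = 1.
x_0 = 1, so 460 is not a witness.

no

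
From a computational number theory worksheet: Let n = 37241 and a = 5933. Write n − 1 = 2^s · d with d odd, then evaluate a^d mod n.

16368

n − 1 = 37240 = 2^3 · 4655, so s = 3 and d = 4655.
Repeated squaring mod 37241: 5933^1 ≡ 5933, 5933^2 ≡ 7744, 5933^4 ≡ 11526, 5933^8 ≡ 10029, 5933^16 ≡ 30141, 5933^32 ≡ 22927, 5933^64 ≡ 27855, 5933^128 ≡ 22031, 5933^256 ≡ 3008, 5933^512 ≡ 35742, 5933^1024 ≡ 12541, 5933^2048 ≡ 7938, 5933^4096 ≡ 72.
4655 = 4096 + 512 + 32 + 8 + 4 + 2 + 1, so 5933^4655 ≡ 72·35742·22927·10029·11526·7744·5933 ≡ 16368 (mod 37241).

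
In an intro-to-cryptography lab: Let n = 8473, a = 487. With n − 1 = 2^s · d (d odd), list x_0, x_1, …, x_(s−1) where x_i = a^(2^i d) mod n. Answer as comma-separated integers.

3805, 6141, 7031

n − 1 = 8472 = 2^3 · 1059, so s = 3 and d = 1059.
x_0 = 487^1059 mod 8473 = 3805.
x_1 = 3805^2 mod 8473 = 6141.
x_2 = 6141^2 mod 8473 = 7031.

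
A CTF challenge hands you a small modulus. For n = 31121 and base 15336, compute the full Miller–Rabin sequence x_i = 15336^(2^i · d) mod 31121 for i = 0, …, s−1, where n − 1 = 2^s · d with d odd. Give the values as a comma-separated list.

n − 1 = 31120 = 2^4 · 1945, so s = 4 and d = 1945.
x_0 = 15336^1945 mod 31121 = 1.
x_1 = 1^2 mod 31121 = 1.
x_2 = 1^2 mod 31121 = 1.
x_3 = 1^2 mod 31121 = 1.

1, 1, 1, 1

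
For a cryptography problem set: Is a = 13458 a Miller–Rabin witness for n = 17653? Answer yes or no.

n − 1 = 17652 = 2^2 · 4413, so s = 2 and d = 4413.
x_0 = 13458^4413 mod 17653 = 317.
x_0 is neither 1 nor 17652, so continue squaring.
x_1 = 317^2 mod 17653 = 12224.
Reached i = s−1 = 1 without hitting −1: 13458 is a Miller–Rabin witness and 17653 is composite.

yes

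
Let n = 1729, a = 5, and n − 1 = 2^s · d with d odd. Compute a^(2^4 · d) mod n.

n − 1 = 1728 = 2^6 · 27, so s = 6 and d = 27.
Repeated squaring mod 1729: 5^1 ≡ 5, 5^2 ≡ 25, 5^4 ≡ 625, 5^8 ≡ 1600, 5^16 ≡ 1080.
27 = 16 + 8 + 2 + 1, so 5^27 ≡ 1080·1600·25·5 ≡ 1217 (mod 1729).
x_0 = 1217.
x_1 = 1217^2 mod 1729 = 1065.
x_2 = 1065^2 mod 1729 = 1.
x_3 = 1^2 mod 1729 = 1.
x_4 = 1^2 mod 1729 = 1.

1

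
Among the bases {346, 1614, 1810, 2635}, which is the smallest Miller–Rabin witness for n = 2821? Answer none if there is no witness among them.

346

n − 1 = 2820 = 2^2 · 705, so s = 2 and d = 705.
Base 346: x_0 = 346^705 mod 2821 = 125. x_0 is neither 1 nor 2820, so continue squaring. x_1 = 125^2 mod 2821 = 1520. Reached i = s−1 = 1 without hitting −1: 346 is a Miller–Rabin witness and 2821 is composite.
Base 1614: x_0 = 1614^705 mod 2821 = 2605. x_0 is neither 1 nor 2820, so continue squaring. x_1 = 2605^2 mod 2821 = 1520. Reached i = s−1 = 1 without hitting −1: 1614 is a Miller–Rabin witness and 2821 is composite.
Base 1810: x_0 = 1810^705 mod 2821 = 92. x_0 is neither 1 nor 2820, so continue squaring. x_1 = 92^2 mod 2821 = 1. x_1 = 1 but x_0 ≠ ±1, a nontrivial square root of 1 — 1810 is a witness and 2821 is composite.
Base 2635: x_0 = 2635^705 mod 2821 = 2666. x_0 is neither 1 nor 2820, so continue squaring. x_1 = 2666^2 mod 2821 = 1457. Reached i = s−1 = 1 without hitting −1: 2635 is a Miller–Rabin witness and 2821 is composite.
The smallest witness among the given bases is 346.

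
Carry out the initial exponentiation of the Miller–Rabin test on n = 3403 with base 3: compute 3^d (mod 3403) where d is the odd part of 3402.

n − 1 = 3402 = 2^1 · 1701, so s = 1 and d = 1701.
Repeated squaring mod 3403: 3^1 ≡ 3, 3^2 ≡ 9, 3^4 ≡ 81, 3^8 ≡ 3158, 3^16 ≡ 2174, 3^32 ≡ 2912, 3^64 ≡ 2871, 3^128 ≡ 575, 3^256 ≡ 534, 3^512 ≡ 2707, 3^1024 ≡ 1190.
1701 = 1024 + 512 + 128 + 32 + 4 + 1, so 3^1701 ≡ 1190·2707·575·2912·81·3 ≡ 2375 (mod 3403).

2375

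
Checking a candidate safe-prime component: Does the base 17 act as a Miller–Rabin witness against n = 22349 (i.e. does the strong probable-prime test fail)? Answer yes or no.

no

n − 1 = 22348 = 2^2 · 5587, so s = 2 and d = 5587.
By repeated squaring, 17^5587 ≡ 5722 (mod 22349).
x_0 = 17^5587 mod 22349 = 5722.
x_0 is neither 1 nor 22348, so continue squaring.
x_1 = 5722^2 mod 22349 = 22348.
x_1 ≡ −1, so 17 is not a witness.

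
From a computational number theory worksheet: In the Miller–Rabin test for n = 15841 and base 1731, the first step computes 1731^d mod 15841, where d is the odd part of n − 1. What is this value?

n − 1 = 15840 = 2^5 · 495, so s = 5 and d = 495.
1731^495 mod 15841 = 11159.

11159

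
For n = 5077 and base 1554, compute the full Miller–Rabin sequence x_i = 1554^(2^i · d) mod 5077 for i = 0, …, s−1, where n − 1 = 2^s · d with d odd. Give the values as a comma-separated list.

5076, 1

n − 1 = 5076 = 2^2 · 1269, so s = 2 and d = 1269.
x_0 = 1554^1269 mod 5077 = 5076.
x_1 = 5076^2 mod 5077 = 1.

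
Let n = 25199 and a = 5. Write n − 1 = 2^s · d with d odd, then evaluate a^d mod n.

23436

n − 1 = 25198 = 2^1 · 12599, so s = 1 and d = 12599.
Repeated squaring mod 25199: 5^1 ≡ 5, 5^2 ≡ 25, 5^4 ≡ 625, 5^8 ≡ 12640, 5^16 ≡ 7940, 5^32 ≡ 20901, 5^64 ≡ 1937, 5^128 ≡ 22517, 5^256 ≡ 11409, 5^512 ≡ 12446, 5^1024 ≡ 4663, 5^2048 ≡ 22031, 5^4096 ≡ 7022, 5^8192 ≡ 19240.
12599 = 8192 + 4096 + 256 + 32 + 16 + 4 + 2 + 1, so 5^12599 ≡ 19240·7022·11409·20901·7940·625·25·5 ≡ 23436 (mod 25199).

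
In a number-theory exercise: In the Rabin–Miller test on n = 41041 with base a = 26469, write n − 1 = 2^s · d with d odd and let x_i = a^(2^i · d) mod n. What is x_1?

38039

n − 1 = 41040 = 2^4 · 2565, so s = 4 and d = 2565.
Repeated squaring mod 41041: 26469^1 ≡ 26469, 26469^2 ≡ 38091, 26469^4 ≡ 1808, 26469^8 ≡ 26625, 26469^16 ≡ 30473, 26469^32 ≡ 10063, 26469^64 ≡ 15822, 26469^128 ≡ 26625, 26469^256 ≡ 30473, 26469^512 ≡ 10063, 26469^1024 ≡ 15822, 26469^2048 ≡ 26625.
2565 = 2048 + 512 + 4 + 1, so 26469^2565 ≡ 26625·10063·1808·26469 ≡ 8009 (mod 41041).
x_0 = 8009.
x_1 = 8009^2 mod 41041 = 38039.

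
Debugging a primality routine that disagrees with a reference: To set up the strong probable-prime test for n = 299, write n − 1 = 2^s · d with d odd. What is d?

149

Halving: 298 → 149; 149 is odd.
So 298 = 2^1 · 149.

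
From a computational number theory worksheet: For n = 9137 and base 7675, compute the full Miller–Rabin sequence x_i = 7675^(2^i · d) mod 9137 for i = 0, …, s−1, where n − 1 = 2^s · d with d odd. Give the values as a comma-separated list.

8606, 7851, 9136, 1

n − 1 = 9136 = 2^4 · 571, so s = 4 and d = 571.
x_0 = 7675^571 mod 9137 = 8606.
x_1 = 8606^2 mod 9137 = 7851.
x_2 = 7851^2 mod 9137 = 9136.
x_3 = 9136^2 mod 9137 = 1.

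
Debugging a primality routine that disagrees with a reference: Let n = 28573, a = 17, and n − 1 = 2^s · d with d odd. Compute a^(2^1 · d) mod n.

1

n − 1 = 28572 = 2^2 · 7143, so s = 2 and d = 7143.
x_0 = 17^7143 mod 28573 = 28572.
x_1 = 28572^2 mod 28573 = 1.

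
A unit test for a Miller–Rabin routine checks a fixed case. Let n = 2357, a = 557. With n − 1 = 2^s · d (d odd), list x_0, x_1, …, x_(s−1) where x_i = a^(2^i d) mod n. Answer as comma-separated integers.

n − 1 = 2356 = 2^2 · 589, so s = 2 and d = 589.
x_0 = 557^589 mod 2357 = 633.
x_1 = 633^2 mod 2357 = 2356.

633, 2356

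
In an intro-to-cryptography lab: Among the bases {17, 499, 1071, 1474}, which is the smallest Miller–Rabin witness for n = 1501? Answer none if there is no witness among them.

n − 1 = 1500 = 2^2 · 375, so s = 2 and d = 375.
Base 17: x_0 = 17^375 mod 1501 = 1147. x_0 is neither 1 nor 1500, so continue squaring. x_1 = 1147^2 mod 1501 = 733. Reached i = s−1 = 1 without hitting −1: 17 is a Miller–Rabin witness and 1501 is composite.
Base 499: x_0 = 499^375 mod 1501 = 482. x_0 is neither 1 nor 1500, so continue squaring. x_1 = 482^2 mod 1501 = 1170. Reached i = s−1 = 1 without hitting −1: 499 is a Miller–Rabin witness and 1501 is composite.
Base 1071: x_0 = 1071^375 mod 1501 = 362. x_0 is neither 1 nor 1500, so continue squaring. x_1 = 362^2 mod 1501 = 457. Reached i = s−1 = 1 without hitting −1: 1071 is a Miller–Rabin witness and 1501 is composite.
Base 1474: x_0 = 1474^375 mod 1501 = 970. x_0 is neither 1 nor 1500, so continue squaring. x_1 = 970^2 mod 1501 = 1274. Reached i = s−1 = 1 without hitting −1: 1474 is a Miller–Rabin witness and 1501 is composite.
The smallest witness among the given bases is 17.

17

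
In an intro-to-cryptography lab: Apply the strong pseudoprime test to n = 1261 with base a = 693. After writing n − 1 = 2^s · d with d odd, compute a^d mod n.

n − 1 = 1260 = 2^2 · 315, so s = 2 and d = 315.
Repeated squaring mod 1261: 693^1 ≡ 693, 693^2 ≡ 1069, 693^4 ≡ 295, 693^8 ≡ 16, 693^16 ≡ 256, 693^32 ≡ 1225, 693^64 ≡ 35, 693^128 ≡ 1225, 693^256 ≡ 35.
315 = 256 + 32 + 16 + 8 + 2 + 1, so 693^315 ≡ 35·1225·256·16·1069·693 ≡ 519 (mod 1261).

519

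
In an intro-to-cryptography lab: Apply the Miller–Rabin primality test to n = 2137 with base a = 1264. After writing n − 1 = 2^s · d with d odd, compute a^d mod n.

2136

n − 1 = 2136 = 2^3 · 267, so s = 3 and d = 267.
Repeated squaring mod 2137: 1264^1 ≡ 1264, 1264^2 ≡ 1357, 1264^4 ≡ 1492, 1264^8 ≡ 1447, 1264^16 ≡ 1686, 1264^32 ≡ 386, 1264^64 ≡ 1543, 1264^128 ≡ 231, 1264^256 ≡ 2073.
267 = 256 + 8 + 2 + 1, so 1264^267 ≡ 2073·1447·1357·1264 ≡ 2136 (mod 2137).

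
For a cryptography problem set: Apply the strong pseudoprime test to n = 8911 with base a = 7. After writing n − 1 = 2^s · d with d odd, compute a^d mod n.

1540

n − 1 = 8910 = 2^1 · 4455, so s = 1 and d = 4455.
Repeated squaring mod 8911: 7^1 ≡ 7, 7^2 ≡ 49, 7^4 ≡ 2401, 7^8 ≡ 8295, 7^16 ≡ 5194, 7^32 ≡ 4039, 7^64 ≡ 6391, 7^128 ≡ 5768, 7^256 ≡ 5061, 7^512 ≡ 3507, 7^1024 ≡ 1869, 7^2048 ≡ 49, 7^4096 ≡ 2401.
4455 = 4096 + 256 + 64 + 32 + 4 + 2 + 1, so 7^4455 ≡ 2401·5061·6391·4039·2401·49·7 ≡ 1540 (mod 8911).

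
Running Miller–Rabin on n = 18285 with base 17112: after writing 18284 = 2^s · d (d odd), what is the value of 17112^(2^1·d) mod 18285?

n − 1 = 18284 = 2^2 · 4571, so s = 2 and d = 4571.
x_0 = 17112^4571 mod 18285 = 8418.
x_1 = 8418^2 mod 18285 = 8349.

8349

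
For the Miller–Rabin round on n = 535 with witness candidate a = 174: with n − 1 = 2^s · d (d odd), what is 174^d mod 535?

219

n − 1 = 534 = 2^1 · 267, so s = 1 and d = 267.
Repeated squaring mod 535: 174^1 ≡ 174, 174^2 ≡ 316, 174^4 ≡ 346, 174^8 ≡ 411, 174^16 ≡ 396, 174^32 ≡ 61, 174^64 ≡ 511, 174^128 ≡ 41, 174^256 ≡ 76.
267 = 256 + 8 + 2 + 1, so 174^267 ≡ 76·411·316·174 ≡ 219 (mod 535).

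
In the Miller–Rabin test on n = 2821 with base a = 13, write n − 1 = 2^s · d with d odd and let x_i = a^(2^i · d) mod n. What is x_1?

n − 1 = 2820 = 2^2 · 705, so s = 2 and d = 705.
x_0 = 13^705 mod 2821 = 650.
x_1 = 650^2 mod 2821 = 2171.

2171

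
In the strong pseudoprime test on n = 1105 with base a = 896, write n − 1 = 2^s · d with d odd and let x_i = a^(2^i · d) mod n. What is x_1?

196

n − 1 = 1104 = 2^4 · 69, so s = 4 and d = 69.
x_0 = 896^69 mod 1105 = 1091.
x_1 = 1091^2 mod 1105 = 196.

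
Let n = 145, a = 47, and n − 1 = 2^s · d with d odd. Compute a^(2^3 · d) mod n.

111

n − 1 = 144 = 2^4 · 9, so s = 4 and d = 9.
x_0 = 47^9 mod 145 = 27.
x_1 = 27^2 mod 145 = 4.
x_2 = 4^2 mod 145 = 16.
x_3 = 16^2 mod 145 = 111.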